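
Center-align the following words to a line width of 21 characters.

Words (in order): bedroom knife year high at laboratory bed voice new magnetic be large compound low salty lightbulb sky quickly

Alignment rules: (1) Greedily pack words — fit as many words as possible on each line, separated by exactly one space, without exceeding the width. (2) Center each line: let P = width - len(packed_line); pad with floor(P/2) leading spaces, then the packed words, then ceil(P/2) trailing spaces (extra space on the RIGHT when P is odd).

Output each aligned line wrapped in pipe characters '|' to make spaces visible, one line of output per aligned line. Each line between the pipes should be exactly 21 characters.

Line 1: ['bedroom', 'knife', 'year'] (min_width=18, slack=3)
Line 2: ['high', 'at', 'laboratory'] (min_width=18, slack=3)
Line 3: ['bed', 'voice', 'new'] (min_width=13, slack=8)
Line 4: ['magnetic', 'be', 'large'] (min_width=17, slack=4)
Line 5: ['compound', 'low', 'salty'] (min_width=18, slack=3)
Line 6: ['lightbulb', 'sky', 'quickly'] (min_width=21, slack=0)

Answer: | bedroom knife year  |
| high at laboratory  |
|    bed voice new    |
|  magnetic be large  |
| compound low salty  |
|lightbulb sky quickly|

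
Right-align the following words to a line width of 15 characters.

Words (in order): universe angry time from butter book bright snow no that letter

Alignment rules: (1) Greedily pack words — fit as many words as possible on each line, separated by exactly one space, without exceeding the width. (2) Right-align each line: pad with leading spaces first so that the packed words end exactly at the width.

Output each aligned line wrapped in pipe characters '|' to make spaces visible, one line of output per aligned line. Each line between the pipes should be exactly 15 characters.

Line 1: ['universe', 'angry'] (min_width=14, slack=1)
Line 2: ['time', 'from'] (min_width=9, slack=6)
Line 3: ['butter', 'book'] (min_width=11, slack=4)
Line 4: ['bright', 'snow', 'no'] (min_width=14, slack=1)
Line 5: ['that', 'letter'] (min_width=11, slack=4)

Answer: | universe angry|
|      time from|
|    butter book|
| bright snow no|
|    that letter|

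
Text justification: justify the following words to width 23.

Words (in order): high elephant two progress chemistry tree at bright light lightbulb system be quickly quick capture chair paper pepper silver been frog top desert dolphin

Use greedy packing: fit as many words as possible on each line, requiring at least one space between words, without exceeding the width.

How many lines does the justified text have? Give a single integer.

Line 1: ['high', 'elephant', 'two'] (min_width=17, slack=6)
Line 2: ['progress', 'chemistry', 'tree'] (min_width=23, slack=0)
Line 3: ['at', 'bright', 'light'] (min_width=15, slack=8)
Line 4: ['lightbulb', 'system', 'be'] (min_width=19, slack=4)
Line 5: ['quickly', 'quick', 'capture'] (min_width=21, slack=2)
Line 6: ['chair', 'paper', 'pepper'] (min_width=18, slack=5)
Line 7: ['silver', 'been', 'frog', 'top'] (min_width=20, slack=3)
Line 8: ['desert', 'dolphin'] (min_width=14, slack=9)
Total lines: 8

Answer: 8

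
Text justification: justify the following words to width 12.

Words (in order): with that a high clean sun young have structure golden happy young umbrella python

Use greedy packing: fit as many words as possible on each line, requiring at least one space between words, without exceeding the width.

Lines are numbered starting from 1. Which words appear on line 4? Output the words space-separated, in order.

Line 1: ['with', 'that', 'a'] (min_width=11, slack=1)
Line 2: ['high', 'clean'] (min_width=10, slack=2)
Line 3: ['sun', 'young'] (min_width=9, slack=3)
Line 4: ['have'] (min_width=4, slack=8)
Line 5: ['structure'] (min_width=9, slack=3)
Line 6: ['golden', 'happy'] (min_width=12, slack=0)
Line 7: ['young'] (min_width=5, slack=7)
Line 8: ['umbrella'] (min_width=8, slack=4)
Line 9: ['python'] (min_width=6, slack=6)

Answer: have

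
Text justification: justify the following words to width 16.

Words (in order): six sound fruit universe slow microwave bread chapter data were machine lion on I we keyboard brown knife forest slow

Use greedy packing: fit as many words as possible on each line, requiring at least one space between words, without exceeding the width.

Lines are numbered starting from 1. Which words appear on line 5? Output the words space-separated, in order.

Answer: were machine

Derivation:
Line 1: ['six', 'sound', 'fruit'] (min_width=15, slack=1)
Line 2: ['universe', 'slow'] (min_width=13, slack=3)
Line 3: ['microwave', 'bread'] (min_width=15, slack=1)
Line 4: ['chapter', 'data'] (min_width=12, slack=4)
Line 5: ['were', 'machine'] (min_width=12, slack=4)
Line 6: ['lion', 'on', 'I', 'we'] (min_width=12, slack=4)
Line 7: ['keyboard', 'brown'] (min_width=14, slack=2)
Line 8: ['knife', 'forest'] (min_width=12, slack=4)
Line 9: ['slow'] (min_width=4, slack=12)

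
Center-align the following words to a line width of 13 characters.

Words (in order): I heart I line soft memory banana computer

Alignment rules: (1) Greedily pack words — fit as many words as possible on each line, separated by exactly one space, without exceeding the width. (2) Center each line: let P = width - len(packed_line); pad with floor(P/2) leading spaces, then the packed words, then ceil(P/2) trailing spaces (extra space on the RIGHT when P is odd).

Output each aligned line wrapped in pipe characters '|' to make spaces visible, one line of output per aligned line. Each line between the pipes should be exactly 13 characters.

Answer: |  I heart I  |
|  line soft  |
|memory banana|
|  computer   |

Derivation:
Line 1: ['I', 'heart', 'I'] (min_width=9, slack=4)
Line 2: ['line', 'soft'] (min_width=9, slack=4)
Line 3: ['memory', 'banana'] (min_width=13, slack=0)
Line 4: ['computer'] (min_width=8, slack=5)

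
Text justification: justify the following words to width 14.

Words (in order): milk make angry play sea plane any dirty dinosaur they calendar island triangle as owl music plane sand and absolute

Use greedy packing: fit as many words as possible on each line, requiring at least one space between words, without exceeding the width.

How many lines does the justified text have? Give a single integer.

Answer: 10

Derivation:
Line 1: ['milk', 'make'] (min_width=9, slack=5)
Line 2: ['angry', 'play', 'sea'] (min_width=14, slack=0)
Line 3: ['plane', 'any'] (min_width=9, slack=5)
Line 4: ['dirty', 'dinosaur'] (min_width=14, slack=0)
Line 5: ['they', 'calendar'] (min_width=13, slack=1)
Line 6: ['island'] (min_width=6, slack=8)
Line 7: ['triangle', 'as'] (min_width=11, slack=3)
Line 8: ['owl', 'music'] (min_width=9, slack=5)
Line 9: ['plane', 'sand', 'and'] (min_width=14, slack=0)
Line 10: ['absolute'] (min_width=8, slack=6)
Total lines: 10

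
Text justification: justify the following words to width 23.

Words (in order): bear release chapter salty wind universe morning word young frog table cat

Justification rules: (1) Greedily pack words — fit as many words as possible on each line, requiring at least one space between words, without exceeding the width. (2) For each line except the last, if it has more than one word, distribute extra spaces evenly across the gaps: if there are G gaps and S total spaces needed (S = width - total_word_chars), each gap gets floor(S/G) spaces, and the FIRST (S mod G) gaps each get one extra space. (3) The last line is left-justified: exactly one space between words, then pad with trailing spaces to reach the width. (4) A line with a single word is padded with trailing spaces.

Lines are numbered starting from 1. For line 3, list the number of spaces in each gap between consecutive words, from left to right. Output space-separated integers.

Line 1: ['bear', 'release', 'chapter'] (min_width=20, slack=3)
Line 2: ['salty', 'wind', 'universe'] (min_width=19, slack=4)
Line 3: ['morning', 'word', 'young', 'frog'] (min_width=23, slack=0)
Line 4: ['table', 'cat'] (min_width=9, slack=14)

Answer: 1 1 1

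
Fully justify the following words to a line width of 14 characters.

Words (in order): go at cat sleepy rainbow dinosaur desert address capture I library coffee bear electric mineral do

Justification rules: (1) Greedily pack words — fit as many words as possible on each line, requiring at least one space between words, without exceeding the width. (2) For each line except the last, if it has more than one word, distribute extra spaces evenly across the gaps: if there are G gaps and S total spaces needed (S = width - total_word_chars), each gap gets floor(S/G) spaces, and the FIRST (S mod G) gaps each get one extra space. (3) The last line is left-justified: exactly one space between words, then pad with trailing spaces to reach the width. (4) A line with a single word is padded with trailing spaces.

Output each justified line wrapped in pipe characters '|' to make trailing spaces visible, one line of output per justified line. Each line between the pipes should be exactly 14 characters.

Line 1: ['go', 'at', 'cat'] (min_width=9, slack=5)
Line 2: ['sleepy', 'rainbow'] (min_width=14, slack=0)
Line 3: ['dinosaur'] (min_width=8, slack=6)
Line 4: ['desert', 'address'] (min_width=14, slack=0)
Line 5: ['capture', 'I'] (min_width=9, slack=5)
Line 6: ['library', 'coffee'] (min_width=14, slack=0)
Line 7: ['bear', 'electric'] (min_width=13, slack=1)
Line 8: ['mineral', 'do'] (min_width=10, slack=4)

Answer: |go    at   cat|
|sleepy rainbow|
|dinosaur      |
|desert address|
|capture      I|
|library coffee|
|bear  electric|
|mineral do    |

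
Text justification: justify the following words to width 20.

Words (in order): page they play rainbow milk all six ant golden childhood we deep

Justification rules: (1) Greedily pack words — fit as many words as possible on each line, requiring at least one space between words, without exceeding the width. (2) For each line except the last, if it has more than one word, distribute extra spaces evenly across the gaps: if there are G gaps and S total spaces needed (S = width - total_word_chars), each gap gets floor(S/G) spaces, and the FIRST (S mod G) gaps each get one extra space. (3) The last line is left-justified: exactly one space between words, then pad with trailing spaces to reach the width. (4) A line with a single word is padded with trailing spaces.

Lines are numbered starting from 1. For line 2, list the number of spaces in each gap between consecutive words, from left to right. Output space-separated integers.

Answer: 1 1 1

Derivation:
Line 1: ['page', 'they', 'play'] (min_width=14, slack=6)
Line 2: ['rainbow', 'milk', 'all', 'six'] (min_width=20, slack=0)
Line 3: ['ant', 'golden', 'childhood'] (min_width=20, slack=0)
Line 4: ['we', 'deep'] (min_width=7, slack=13)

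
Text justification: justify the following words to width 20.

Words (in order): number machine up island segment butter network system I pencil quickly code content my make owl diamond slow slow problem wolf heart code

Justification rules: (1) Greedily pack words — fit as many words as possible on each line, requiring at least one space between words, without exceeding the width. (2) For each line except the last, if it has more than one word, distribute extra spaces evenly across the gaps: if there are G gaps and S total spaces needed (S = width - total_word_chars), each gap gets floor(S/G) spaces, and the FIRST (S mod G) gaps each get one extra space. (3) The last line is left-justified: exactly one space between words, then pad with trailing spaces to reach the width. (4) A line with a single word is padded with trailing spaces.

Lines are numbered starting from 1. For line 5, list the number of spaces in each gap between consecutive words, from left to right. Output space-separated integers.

Line 1: ['number', 'machine', 'up'] (min_width=17, slack=3)
Line 2: ['island', 'segment'] (min_width=14, slack=6)
Line 3: ['butter', 'network'] (min_width=14, slack=6)
Line 4: ['system', 'I', 'pencil'] (min_width=15, slack=5)
Line 5: ['quickly', 'code', 'content'] (min_width=20, slack=0)
Line 6: ['my', 'make', 'owl', 'diamond'] (min_width=19, slack=1)
Line 7: ['slow', 'slow', 'problem'] (min_width=17, slack=3)
Line 8: ['wolf', 'heart', 'code'] (min_width=15, slack=5)

Answer: 1 1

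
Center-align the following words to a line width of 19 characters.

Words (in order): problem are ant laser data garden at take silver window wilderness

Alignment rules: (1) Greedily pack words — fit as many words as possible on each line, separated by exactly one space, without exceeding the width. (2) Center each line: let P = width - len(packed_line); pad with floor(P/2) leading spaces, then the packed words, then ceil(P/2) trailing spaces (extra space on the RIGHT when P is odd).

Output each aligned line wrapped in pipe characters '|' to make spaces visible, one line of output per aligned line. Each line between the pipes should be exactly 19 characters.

Answer: |  problem are ant  |
| laser data garden |
|  at take silver   |
| window wilderness |

Derivation:
Line 1: ['problem', 'are', 'ant'] (min_width=15, slack=4)
Line 2: ['laser', 'data', 'garden'] (min_width=17, slack=2)
Line 3: ['at', 'take', 'silver'] (min_width=14, slack=5)
Line 4: ['window', 'wilderness'] (min_width=17, slack=2)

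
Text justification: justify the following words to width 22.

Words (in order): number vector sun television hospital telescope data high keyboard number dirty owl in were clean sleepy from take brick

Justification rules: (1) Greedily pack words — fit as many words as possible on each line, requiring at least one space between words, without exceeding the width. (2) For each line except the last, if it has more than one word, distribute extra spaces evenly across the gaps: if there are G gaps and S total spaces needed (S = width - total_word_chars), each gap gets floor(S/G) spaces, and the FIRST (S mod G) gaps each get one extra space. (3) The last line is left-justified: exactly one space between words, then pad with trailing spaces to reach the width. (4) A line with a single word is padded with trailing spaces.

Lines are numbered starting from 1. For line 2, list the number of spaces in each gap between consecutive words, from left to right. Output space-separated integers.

Line 1: ['number', 'vector', 'sun'] (min_width=17, slack=5)
Line 2: ['television', 'hospital'] (min_width=19, slack=3)
Line 3: ['telescope', 'data', 'high'] (min_width=19, slack=3)
Line 4: ['keyboard', 'number', 'dirty'] (min_width=21, slack=1)
Line 5: ['owl', 'in', 'were', 'clean'] (min_width=17, slack=5)
Line 6: ['sleepy', 'from', 'take', 'brick'] (min_width=22, slack=0)

Answer: 4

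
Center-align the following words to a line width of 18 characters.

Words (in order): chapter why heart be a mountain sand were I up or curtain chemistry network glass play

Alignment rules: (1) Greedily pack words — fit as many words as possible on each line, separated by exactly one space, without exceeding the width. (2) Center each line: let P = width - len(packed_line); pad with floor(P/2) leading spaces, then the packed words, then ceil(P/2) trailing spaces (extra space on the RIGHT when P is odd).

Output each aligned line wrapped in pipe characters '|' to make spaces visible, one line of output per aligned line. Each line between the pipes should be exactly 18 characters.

Answer: |chapter why heart |
|be a mountain sand|
|   were I up or   |
|curtain chemistry |
|network glass play|

Derivation:
Line 1: ['chapter', 'why', 'heart'] (min_width=17, slack=1)
Line 2: ['be', 'a', 'mountain', 'sand'] (min_width=18, slack=0)
Line 3: ['were', 'I', 'up', 'or'] (min_width=12, slack=6)
Line 4: ['curtain', 'chemistry'] (min_width=17, slack=1)
Line 5: ['network', 'glass', 'play'] (min_width=18, slack=0)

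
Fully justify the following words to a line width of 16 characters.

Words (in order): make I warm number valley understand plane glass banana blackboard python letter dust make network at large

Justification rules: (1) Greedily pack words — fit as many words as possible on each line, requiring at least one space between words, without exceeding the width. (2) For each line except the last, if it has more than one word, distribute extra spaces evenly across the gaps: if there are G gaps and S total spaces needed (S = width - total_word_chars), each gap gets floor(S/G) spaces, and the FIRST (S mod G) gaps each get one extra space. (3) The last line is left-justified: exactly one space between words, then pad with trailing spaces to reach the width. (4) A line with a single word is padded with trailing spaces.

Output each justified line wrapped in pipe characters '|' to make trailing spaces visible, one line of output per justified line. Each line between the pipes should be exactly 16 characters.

Line 1: ['make', 'I', 'warm'] (min_width=11, slack=5)
Line 2: ['number', 'valley'] (min_width=13, slack=3)
Line 3: ['understand', 'plane'] (min_width=16, slack=0)
Line 4: ['glass', 'banana'] (min_width=12, slack=4)
Line 5: ['blackboard'] (min_width=10, slack=6)
Line 6: ['python', 'letter'] (min_width=13, slack=3)
Line 7: ['dust', 'make'] (min_width=9, slack=7)
Line 8: ['network', 'at', 'large'] (min_width=16, slack=0)

Answer: |make    I   warm|
|number    valley|
|understand plane|
|glass     banana|
|blackboard      |
|python    letter|
|dust        make|
|network at large|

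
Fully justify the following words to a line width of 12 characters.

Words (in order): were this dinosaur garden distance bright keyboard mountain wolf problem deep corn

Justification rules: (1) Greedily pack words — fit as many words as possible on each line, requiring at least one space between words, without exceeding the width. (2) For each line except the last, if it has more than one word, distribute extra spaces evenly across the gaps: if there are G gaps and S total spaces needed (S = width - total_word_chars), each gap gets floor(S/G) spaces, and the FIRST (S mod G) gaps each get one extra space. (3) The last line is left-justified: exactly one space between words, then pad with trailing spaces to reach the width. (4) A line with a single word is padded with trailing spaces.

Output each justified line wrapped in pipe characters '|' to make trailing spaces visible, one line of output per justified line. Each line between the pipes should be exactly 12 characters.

Answer: |were    this|
|dinosaur    |
|garden      |
|distance    |
|bright      |
|keyboard    |
|mountain    |
|wolf problem|
|deep corn   |

Derivation:
Line 1: ['were', 'this'] (min_width=9, slack=3)
Line 2: ['dinosaur'] (min_width=8, slack=4)
Line 3: ['garden'] (min_width=6, slack=6)
Line 4: ['distance'] (min_width=8, slack=4)
Line 5: ['bright'] (min_width=6, slack=6)
Line 6: ['keyboard'] (min_width=8, slack=4)
Line 7: ['mountain'] (min_width=8, slack=4)
Line 8: ['wolf', 'problem'] (min_width=12, slack=0)
Line 9: ['deep', 'corn'] (min_width=9, slack=3)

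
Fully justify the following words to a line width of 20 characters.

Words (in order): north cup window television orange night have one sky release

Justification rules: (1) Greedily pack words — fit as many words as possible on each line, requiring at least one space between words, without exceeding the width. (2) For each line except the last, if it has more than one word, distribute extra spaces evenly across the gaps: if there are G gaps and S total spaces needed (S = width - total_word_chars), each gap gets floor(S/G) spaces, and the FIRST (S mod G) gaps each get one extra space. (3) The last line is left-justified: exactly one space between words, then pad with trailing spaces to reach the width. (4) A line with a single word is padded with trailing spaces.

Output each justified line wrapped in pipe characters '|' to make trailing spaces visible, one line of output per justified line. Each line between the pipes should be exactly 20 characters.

Answer: |north   cup   window|
|television    orange|
|night  have  one sky|
|release             |

Derivation:
Line 1: ['north', 'cup', 'window'] (min_width=16, slack=4)
Line 2: ['television', 'orange'] (min_width=17, slack=3)
Line 3: ['night', 'have', 'one', 'sky'] (min_width=18, slack=2)
Line 4: ['release'] (min_width=7, slack=13)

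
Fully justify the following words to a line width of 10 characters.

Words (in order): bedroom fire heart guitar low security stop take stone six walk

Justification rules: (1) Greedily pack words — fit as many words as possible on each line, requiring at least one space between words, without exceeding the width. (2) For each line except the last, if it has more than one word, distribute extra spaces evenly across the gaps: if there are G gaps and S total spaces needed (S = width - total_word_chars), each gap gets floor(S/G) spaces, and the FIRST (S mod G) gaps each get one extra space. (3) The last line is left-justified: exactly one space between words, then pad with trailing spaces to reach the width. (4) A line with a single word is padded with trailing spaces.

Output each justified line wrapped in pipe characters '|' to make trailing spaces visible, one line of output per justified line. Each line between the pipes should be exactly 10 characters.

Answer: |bedroom   |
|fire heart|
|guitar low|
|security  |
|stop  take|
|stone  six|
|walk      |

Derivation:
Line 1: ['bedroom'] (min_width=7, slack=3)
Line 2: ['fire', 'heart'] (min_width=10, slack=0)
Line 3: ['guitar', 'low'] (min_width=10, slack=0)
Line 4: ['security'] (min_width=8, slack=2)
Line 5: ['stop', 'take'] (min_width=9, slack=1)
Line 6: ['stone', 'six'] (min_width=9, slack=1)
Line 7: ['walk'] (min_width=4, slack=6)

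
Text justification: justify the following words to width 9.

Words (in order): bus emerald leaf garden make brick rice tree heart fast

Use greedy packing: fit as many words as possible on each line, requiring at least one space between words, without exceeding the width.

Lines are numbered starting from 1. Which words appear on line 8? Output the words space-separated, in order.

Line 1: ['bus'] (min_width=3, slack=6)
Line 2: ['emerald'] (min_width=7, slack=2)
Line 3: ['leaf'] (min_width=4, slack=5)
Line 4: ['garden'] (min_width=6, slack=3)
Line 5: ['make'] (min_width=4, slack=5)
Line 6: ['brick'] (min_width=5, slack=4)
Line 7: ['rice', 'tree'] (min_width=9, slack=0)
Line 8: ['heart'] (min_width=5, slack=4)
Line 9: ['fast'] (min_width=4, slack=5)

Answer: heart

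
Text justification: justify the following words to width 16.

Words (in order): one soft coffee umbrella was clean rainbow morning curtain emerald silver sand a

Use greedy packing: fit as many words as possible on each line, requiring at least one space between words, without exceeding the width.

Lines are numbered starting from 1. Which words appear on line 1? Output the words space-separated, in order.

Answer: one soft coffee

Derivation:
Line 1: ['one', 'soft', 'coffee'] (min_width=15, slack=1)
Line 2: ['umbrella', 'was'] (min_width=12, slack=4)
Line 3: ['clean', 'rainbow'] (min_width=13, slack=3)
Line 4: ['morning', 'curtain'] (min_width=15, slack=1)
Line 5: ['emerald', 'silver'] (min_width=14, slack=2)
Line 6: ['sand', 'a'] (min_width=6, slack=10)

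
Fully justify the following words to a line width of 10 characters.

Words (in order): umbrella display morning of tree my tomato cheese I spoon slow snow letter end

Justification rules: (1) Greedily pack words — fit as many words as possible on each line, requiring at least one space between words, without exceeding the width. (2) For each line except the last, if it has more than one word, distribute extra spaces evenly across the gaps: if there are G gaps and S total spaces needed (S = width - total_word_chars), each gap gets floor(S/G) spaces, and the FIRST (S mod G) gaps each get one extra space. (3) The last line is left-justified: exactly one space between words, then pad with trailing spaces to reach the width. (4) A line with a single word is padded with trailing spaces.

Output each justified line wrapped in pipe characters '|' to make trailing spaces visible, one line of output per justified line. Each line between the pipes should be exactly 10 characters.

Line 1: ['umbrella'] (min_width=8, slack=2)
Line 2: ['display'] (min_width=7, slack=3)
Line 3: ['morning', 'of'] (min_width=10, slack=0)
Line 4: ['tree', 'my'] (min_width=7, slack=3)
Line 5: ['tomato'] (min_width=6, slack=4)
Line 6: ['cheese', 'I'] (min_width=8, slack=2)
Line 7: ['spoon', 'slow'] (min_width=10, slack=0)
Line 8: ['snow'] (min_width=4, slack=6)
Line 9: ['letter', 'end'] (min_width=10, slack=0)

Answer: |umbrella  |
|display   |
|morning of|
|tree    my|
|tomato    |
|cheese   I|
|spoon slow|
|snow      |
|letter end|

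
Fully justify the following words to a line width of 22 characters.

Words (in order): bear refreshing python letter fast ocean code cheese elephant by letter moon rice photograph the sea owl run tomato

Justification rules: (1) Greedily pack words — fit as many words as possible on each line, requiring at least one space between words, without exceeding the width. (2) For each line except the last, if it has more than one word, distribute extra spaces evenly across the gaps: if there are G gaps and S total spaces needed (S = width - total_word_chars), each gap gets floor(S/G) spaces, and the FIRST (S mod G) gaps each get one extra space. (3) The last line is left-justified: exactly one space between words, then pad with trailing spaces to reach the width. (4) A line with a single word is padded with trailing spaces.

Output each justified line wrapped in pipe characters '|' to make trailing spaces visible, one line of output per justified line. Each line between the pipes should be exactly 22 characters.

Line 1: ['bear', 'refreshing', 'python'] (min_width=22, slack=0)
Line 2: ['letter', 'fast', 'ocean', 'code'] (min_width=22, slack=0)
Line 3: ['cheese', 'elephant', 'by'] (min_width=18, slack=4)
Line 4: ['letter', 'moon', 'rice'] (min_width=16, slack=6)
Line 5: ['photograph', 'the', 'sea', 'owl'] (min_width=22, slack=0)
Line 6: ['run', 'tomato'] (min_width=10, slack=12)

Answer: |bear refreshing python|
|letter fast ocean code|
|cheese   elephant   by|
|letter    moon    rice|
|photograph the sea owl|
|run tomato            |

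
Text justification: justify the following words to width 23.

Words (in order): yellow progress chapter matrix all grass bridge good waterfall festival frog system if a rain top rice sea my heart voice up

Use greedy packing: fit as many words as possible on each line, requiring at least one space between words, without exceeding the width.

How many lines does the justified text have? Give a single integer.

Line 1: ['yellow', 'progress', 'chapter'] (min_width=23, slack=0)
Line 2: ['matrix', 'all', 'grass', 'bridge'] (min_width=23, slack=0)
Line 3: ['good', 'waterfall', 'festival'] (min_width=23, slack=0)
Line 4: ['frog', 'system', 'if', 'a', 'rain'] (min_width=21, slack=2)
Line 5: ['top', 'rice', 'sea', 'my', 'heart'] (min_width=21, slack=2)
Line 6: ['voice', 'up'] (min_width=8, slack=15)
Total lines: 6

Answer: 6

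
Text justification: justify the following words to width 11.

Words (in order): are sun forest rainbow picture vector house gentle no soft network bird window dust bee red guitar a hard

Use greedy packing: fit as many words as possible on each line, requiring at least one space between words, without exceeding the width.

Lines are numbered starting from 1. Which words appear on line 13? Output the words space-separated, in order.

Line 1: ['are', 'sun'] (min_width=7, slack=4)
Line 2: ['forest'] (min_width=6, slack=5)
Line 3: ['rainbow'] (min_width=7, slack=4)
Line 4: ['picture'] (min_width=7, slack=4)
Line 5: ['vector'] (min_width=6, slack=5)
Line 6: ['house'] (min_width=5, slack=6)
Line 7: ['gentle', 'no'] (min_width=9, slack=2)
Line 8: ['soft'] (min_width=4, slack=7)
Line 9: ['network'] (min_width=7, slack=4)
Line 10: ['bird', 'window'] (min_width=11, slack=0)
Line 11: ['dust', 'bee'] (min_width=8, slack=3)
Line 12: ['red', 'guitar'] (min_width=10, slack=1)
Line 13: ['a', 'hard'] (min_width=6, slack=5)

Answer: a hard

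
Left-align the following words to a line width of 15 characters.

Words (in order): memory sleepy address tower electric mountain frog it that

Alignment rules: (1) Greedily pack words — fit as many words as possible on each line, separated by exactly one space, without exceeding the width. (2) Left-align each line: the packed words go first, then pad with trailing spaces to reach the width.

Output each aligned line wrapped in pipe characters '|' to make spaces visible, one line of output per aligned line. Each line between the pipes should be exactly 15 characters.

Answer: |memory sleepy  |
|address tower  |
|electric       |
|mountain frog  |
|it that        |

Derivation:
Line 1: ['memory', 'sleepy'] (min_width=13, slack=2)
Line 2: ['address', 'tower'] (min_width=13, slack=2)
Line 3: ['electric'] (min_width=8, slack=7)
Line 4: ['mountain', 'frog'] (min_width=13, slack=2)
Line 5: ['it', 'that'] (min_width=7, slack=8)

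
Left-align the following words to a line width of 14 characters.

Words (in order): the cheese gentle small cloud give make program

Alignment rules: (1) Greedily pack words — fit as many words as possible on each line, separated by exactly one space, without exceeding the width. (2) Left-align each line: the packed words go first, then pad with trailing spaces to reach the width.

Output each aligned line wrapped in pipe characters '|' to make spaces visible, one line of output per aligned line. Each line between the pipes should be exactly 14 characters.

Answer: |the cheese    |
|gentle small  |
|cloud give    |
|make program  |

Derivation:
Line 1: ['the', 'cheese'] (min_width=10, slack=4)
Line 2: ['gentle', 'small'] (min_width=12, slack=2)
Line 3: ['cloud', 'give'] (min_width=10, slack=4)
Line 4: ['make', 'program'] (min_width=12, slack=2)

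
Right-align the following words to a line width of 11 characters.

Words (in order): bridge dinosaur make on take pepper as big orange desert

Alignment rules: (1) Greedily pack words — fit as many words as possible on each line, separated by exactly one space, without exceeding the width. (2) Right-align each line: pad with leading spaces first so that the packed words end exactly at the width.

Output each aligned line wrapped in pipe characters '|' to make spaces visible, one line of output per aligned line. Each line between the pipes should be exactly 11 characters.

Answer: |     bridge|
|   dinosaur|
|    make on|
|take pepper|
|     as big|
|     orange|
|     desert|

Derivation:
Line 1: ['bridge'] (min_width=6, slack=5)
Line 2: ['dinosaur'] (min_width=8, slack=3)
Line 3: ['make', 'on'] (min_width=7, slack=4)
Line 4: ['take', 'pepper'] (min_width=11, slack=0)
Line 5: ['as', 'big'] (min_width=6, slack=5)
Line 6: ['orange'] (min_width=6, slack=5)
Line 7: ['desert'] (min_width=6, slack=5)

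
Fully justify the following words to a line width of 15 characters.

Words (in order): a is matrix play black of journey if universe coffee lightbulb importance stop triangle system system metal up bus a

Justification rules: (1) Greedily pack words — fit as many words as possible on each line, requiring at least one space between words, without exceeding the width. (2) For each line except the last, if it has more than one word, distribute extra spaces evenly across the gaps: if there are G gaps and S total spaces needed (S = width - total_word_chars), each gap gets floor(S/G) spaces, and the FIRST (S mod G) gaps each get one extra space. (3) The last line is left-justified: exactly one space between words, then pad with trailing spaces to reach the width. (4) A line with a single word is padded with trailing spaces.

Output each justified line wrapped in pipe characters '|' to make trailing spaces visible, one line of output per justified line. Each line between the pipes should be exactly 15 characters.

Line 1: ['a', 'is', 'matrix'] (min_width=11, slack=4)
Line 2: ['play', 'black', 'of'] (min_width=13, slack=2)
Line 3: ['journey', 'if'] (min_width=10, slack=5)
Line 4: ['universe', 'coffee'] (min_width=15, slack=0)
Line 5: ['lightbulb'] (min_width=9, slack=6)
Line 6: ['importance', 'stop'] (min_width=15, slack=0)
Line 7: ['triangle', 'system'] (min_width=15, slack=0)
Line 8: ['system', 'metal', 'up'] (min_width=15, slack=0)
Line 9: ['bus', 'a'] (min_width=5, slack=10)

Answer: |a   is   matrix|
|play  black  of|
|journey      if|
|universe coffee|
|lightbulb      |
|importance stop|
|triangle system|
|system metal up|
|bus a          |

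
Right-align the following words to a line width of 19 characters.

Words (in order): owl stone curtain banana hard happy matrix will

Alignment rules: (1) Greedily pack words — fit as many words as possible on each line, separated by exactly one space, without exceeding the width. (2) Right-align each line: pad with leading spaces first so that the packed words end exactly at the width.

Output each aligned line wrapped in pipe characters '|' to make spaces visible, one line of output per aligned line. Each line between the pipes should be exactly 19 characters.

Line 1: ['owl', 'stone', 'curtain'] (min_width=17, slack=2)
Line 2: ['banana', 'hard', 'happy'] (min_width=17, slack=2)
Line 3: ['matrix', 'will'] (min_width=11, slack=8)

Answer: |  owl stone curtain|
|  banana hard happy|
|        matrix will|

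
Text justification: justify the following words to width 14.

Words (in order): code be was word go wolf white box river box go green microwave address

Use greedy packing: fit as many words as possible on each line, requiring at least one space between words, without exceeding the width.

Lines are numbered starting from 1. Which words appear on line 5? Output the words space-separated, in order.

Answer: green

Derivation:
Line 1: ['code', 'be', 'was'] (min_width=11, slack=3)
Line 2: ['word', 'go', 'wolf'] (min_width=12, slack=2)
Line 3: ['white', 'box'] (min_width=9, slack=5)
Line 4: ['river', 'box', 'go'] (min_width=12, slack=2)
Line 5: ['green'] (min_width=5, slack=9)
Line 6: ['microwave'] (min_width=9, slack=5)
Line 7: ['address'] (min_width=7, slack=7)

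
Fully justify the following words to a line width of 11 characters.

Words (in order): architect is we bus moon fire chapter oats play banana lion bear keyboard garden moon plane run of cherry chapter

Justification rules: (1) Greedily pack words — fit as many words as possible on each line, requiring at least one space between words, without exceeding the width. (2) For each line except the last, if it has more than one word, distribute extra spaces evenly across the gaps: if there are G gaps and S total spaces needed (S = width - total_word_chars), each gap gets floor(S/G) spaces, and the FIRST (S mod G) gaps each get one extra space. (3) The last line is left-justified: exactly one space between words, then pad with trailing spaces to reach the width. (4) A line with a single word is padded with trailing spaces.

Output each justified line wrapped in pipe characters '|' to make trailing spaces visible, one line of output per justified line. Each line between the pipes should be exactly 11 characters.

Answer: |architect  |
|is  we  bus|
|moon   fire|
|chapter    |
|oats   play|
|banana lion|
|bear       |
|keyboard   |
|garden moon|
|plane   run|
|of   cherry|
|chapter    |

Derivation:
Line 1: ['architect'] (min_width=9, slack=2)
Line 2: ['is', 'we', 'bus'] (min_width=9, slack=2)
Line 3: ['moon', 'fire'] (min_width=9, slack=2)
Line 4: ['chapter'] (min_width=7, slack=4)
Line 5: ['oats', 'play'] (min_width=9, slack=2)
Line 6: ['banana', 'lion'] (min_width=11, slack=0)
Line 7: ['bear'] (min_width=4, slack=7)
Line 8: ['keyboard'] (min_width=8, slack=3)
Line 9: ['garden', 'moon'] (min_width=11, slack=0)
Line 10: ['plane', 'run'] (min_width=9, slack=2)
Line 11: ['of', 'cherry'] (min_width=9, slack=2)
Line 12: ['chapter'] (min_width=7, slack=4)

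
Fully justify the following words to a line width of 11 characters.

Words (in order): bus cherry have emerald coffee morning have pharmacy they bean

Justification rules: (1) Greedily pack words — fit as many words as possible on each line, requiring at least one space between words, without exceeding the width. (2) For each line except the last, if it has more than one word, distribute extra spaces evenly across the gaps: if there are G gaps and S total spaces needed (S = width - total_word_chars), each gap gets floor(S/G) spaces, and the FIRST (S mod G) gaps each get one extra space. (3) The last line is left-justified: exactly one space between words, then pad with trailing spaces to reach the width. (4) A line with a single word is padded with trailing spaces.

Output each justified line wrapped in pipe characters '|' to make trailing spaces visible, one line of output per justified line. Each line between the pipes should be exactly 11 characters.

Answer: |bus  cherry|
|have       |
|emerald    |
|coffee     |
|morning    |
|have       |
|pharmacy   |
|they bean  |

Derivation:
Line 1: ['bus', 'cherry'] (min_width=10, slack=1)
Line 2: ['have'] (min_width=4, slack=7)
Line 3: ['emerald'] (min_width=7, slack=4)
Line 4: ['coffee'] (min_width=6, slack=5)
Line 5: ['morning'] (min_width=7, slack=4)
Line 6: ['have'] (min_width=4, slack=7)
Line 7: ['pharmacy'] (min_width=8, slack=3)
Line 8: ['they', 'bean'] (min_width=9, slack=2)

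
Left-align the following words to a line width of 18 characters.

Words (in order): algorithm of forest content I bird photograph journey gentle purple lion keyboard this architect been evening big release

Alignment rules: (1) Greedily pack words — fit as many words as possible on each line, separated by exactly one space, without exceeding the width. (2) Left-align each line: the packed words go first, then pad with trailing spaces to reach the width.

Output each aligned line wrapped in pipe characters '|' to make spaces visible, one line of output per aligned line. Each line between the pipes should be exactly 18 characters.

Line 1: ['algorithm', 'of'] (min_width=12, slack=6)
Line 2: ['forest', 'content', 'I'] (min_width=16, slack=2)
Line 3: ['bird', 'photograph'] (min_width=15, slack=3)
Line 4: ['journey', 'gentle'] (min_width=14, slack=4)
Line 5: ['purple', 'lion'] (min_width=11, slack=7)
Line 6: ['keyboard', 'this'] (min_width=13, slack=5)
Line 7: ['architect', 'been'] (min_width=14, slack=4)
Line 8: ['evening', 'big'] (min_width=11, slack=7)
Line 9: ['release'] (min_width=7, slack=11)

Answer: |algorithm of      |
|forest content I  |
|bird photograph   |
|journey gentle    |
|purple lion       |
|keyboard this     |
|architect been    |
|evening big       |
|release           |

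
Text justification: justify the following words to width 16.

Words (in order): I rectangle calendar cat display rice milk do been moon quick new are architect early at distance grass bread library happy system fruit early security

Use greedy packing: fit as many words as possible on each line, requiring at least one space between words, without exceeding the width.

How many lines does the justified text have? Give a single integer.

Line 1: ['I', 'rectangle'] (min_width=11, slack=5)
Line 2: ['calendar', 'cat'] (min_width=12, slack=4)
Line 3: ['display', 'rice'] (min_width=12, slack=4)
Line 4: ['milk', 'do', 'been'] (min_width=12, slack=4)
Line 5: ['moon', 'quick', 'new'] (min_width=14, slack=2)
Line 6: ['are', 'architect'] (min_width=13, slack=3)
Line 7: ['early', 'at'] (min_width=8, slack=8)
Line 8: ['distance', 'grass'] (min_width=14, slack=2)
Line 9: ['bread', 'library'] (min_width=13, slack=3)
Line 10: ['happy', 'system'] (min_width=12, slack=4)
Line 11: ['fruit', 'early'] (min_width=11, slack=5)
Line 12: ['security'] (min_width=8, slack=8)
Total lines: 12

Answer: 12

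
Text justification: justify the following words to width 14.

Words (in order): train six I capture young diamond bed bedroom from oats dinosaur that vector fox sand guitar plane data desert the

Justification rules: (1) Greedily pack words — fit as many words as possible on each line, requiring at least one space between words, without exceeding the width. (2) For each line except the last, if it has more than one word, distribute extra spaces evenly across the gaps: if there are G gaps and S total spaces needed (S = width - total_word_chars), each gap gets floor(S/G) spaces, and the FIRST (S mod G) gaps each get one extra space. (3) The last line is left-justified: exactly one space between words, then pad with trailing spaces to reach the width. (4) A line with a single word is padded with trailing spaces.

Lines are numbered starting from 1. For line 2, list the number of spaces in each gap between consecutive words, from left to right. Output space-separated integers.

Answer: 2

Derivation:
Line 1: ['train', 'six', 'I'] (min_width=11, slack=3)
Line 2: ['capture', 'young'] (min_width=13, slack=1)
Line 3: ['diamond', 'bed'] (min_width=11, slack=3)
Line 4: ['bedroom', 'from'] (min_width=12, slack=2)
Line 5: ['oats', 'dinosaur'] (min_width=13, slack=1)
Line 6: ['that', 'vector'] (min_width=11, slack=3)
Line 7: ['fox', 'sand'] (min_width=8, slack=6)
Line 8: ['guitar', 'plane'] (min_width=12, slack=2)
Line 9: ['data', 'desert'] (min_width=11, slack=3)
Line 10: ['the'] (min_width=3, slack=11)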